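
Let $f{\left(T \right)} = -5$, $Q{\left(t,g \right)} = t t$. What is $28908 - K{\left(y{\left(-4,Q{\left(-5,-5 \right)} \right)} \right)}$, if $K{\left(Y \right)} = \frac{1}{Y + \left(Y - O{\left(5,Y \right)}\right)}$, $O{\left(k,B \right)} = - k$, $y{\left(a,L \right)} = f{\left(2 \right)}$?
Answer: $\frac{144541}{5} \approx 28908.0$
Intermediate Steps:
$Q{\left(t,g \right)} = t^{2}$
$y{\left(a,L \right)} = -5$
$K{\left(Y \right)} = \frac{1}{5 + 2 Y}$ ($K{\left(Y \right)} = \frac{1}{Y + \left(Y - \left(-1\right) 5\right)} = \frac{1}{Y + \left(Y - -5\right)} = \frac{1}{Y + \left(Y + 5\right)} = \frac{1}{Y + \left(5 + Y\right)} = \frac{1}{5 + 2 Y}$)
$28908 - K{\left(y{\left(-4,Q{\left(-5,-5 \right)} \right)} \right)} = 28908 - \frac{1}{5 + 2 \left(-5\right)} = 28908 - \frac{1}{5 - 10} = 28908 - \frac{1}{-5} = 28908 - - \frac{1}{5} = 28908 + \frac{1}{5} = \frac{144541}{5}$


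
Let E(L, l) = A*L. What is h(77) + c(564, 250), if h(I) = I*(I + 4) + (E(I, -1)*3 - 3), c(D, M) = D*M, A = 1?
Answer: 147465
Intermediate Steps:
E(L, l) = L (E(L, l) = 1*L = L)
h(I) = -3 + 3*I + I*(4 + I) (h(I) = I*(I + 4) + (I*3 - 3) = I*(4 + I) + (3*I - 3) = I*(4 + I) + (-3 + 3*I) = -3 + 3*I + I*(4 + I))
h(77) + c(564, 250) = (-3 + 77² + 7*77) + 564*250 = (-3 + 5929 + 539) + 141000 = 6465 + 141000 = 147465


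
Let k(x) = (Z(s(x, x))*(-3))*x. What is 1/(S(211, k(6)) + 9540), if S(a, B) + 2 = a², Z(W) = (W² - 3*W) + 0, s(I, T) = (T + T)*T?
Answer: 1/54059 ≈ 1.8498e-5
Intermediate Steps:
s(I, T) = 2*T² (s(I, T) = (2*T)*T = 2*T²)
Z(W) = W² - 3*W
k(x) = -6*x³*(-3 + 2*x²) (k(x) = (((2*x²)*(-3 + 2*x²))*(-3))*x = ((2*x²*(-3 + 2*x²))*(-3))*x = (-6*x²*(-3 + 2*x²))*x = -6*x³*(-3 + 2*x²))
S(a, B) = -2 + a²
1/(S(211, k(6)) + 9540) = 1/((-2 + 211²) + 9540) = 1/((-2 + 44521) + 9540) = 1/(44519 + 9540) = 1/54059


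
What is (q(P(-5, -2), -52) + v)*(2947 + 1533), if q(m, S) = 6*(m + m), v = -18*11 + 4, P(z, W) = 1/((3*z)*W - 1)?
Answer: -25150720/29 ≈ -8.6727e+5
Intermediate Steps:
P(z, W) = 1/(-1 + 3*W*z) (P(z, W) = 1/(3*W*z - 1) = 1/(-1 + 3*W*z))
v = -194 (v = -198 + 4 = -194)
q(m, S) = 12*m (q(m, S) = 6*(2*m) = 12*m)
(q(P(-5, -2), -52) + v)*(2947 + 1533) = (12/(-1 + 3*(-2)*(-5)) - 194)*(2947 + 1533) = (12/(-1 + 30) - 194)*4480 = (12/29 - 194)*4480 = -5614/29*4480 = -25150720/29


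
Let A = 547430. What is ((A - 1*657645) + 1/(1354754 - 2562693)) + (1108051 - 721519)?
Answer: 333774080662/1207939 ≈ 2.7632e+5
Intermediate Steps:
((A - 1*657645) + 1/(1354754 - 2562693)) + (1108051 - 721519) = ((547430 - 1*657645) + 1/(1354754 - 2562693)) + (1108051 - 721519) = ((547430 - 657645) + 1/(-1207939)) + 386532 = (-110215 - 1/1207939) + 386532 = -133132996886/1207939 + 386532 = 333774080662/1207939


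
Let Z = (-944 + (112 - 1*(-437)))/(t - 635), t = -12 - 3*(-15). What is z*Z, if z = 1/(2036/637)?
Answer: 35945/175096 ≈ 0.20529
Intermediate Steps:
t = 33 (t = -12 + 45 = 33)
z = 637/2036 (z = 1/(2036*(1/637)) = 1/(2036/637) = 637/2036 ≈ 0.31287)
Z = 395/602 (Z = (-944 + (112 - 1*(-437)))/(33 - 635) = (-944 + (112 + 437))/(-602) = (-944 + 549)*(-1/602) = -395*(-1/602) = 395/602 ≈ 0.65615)
z*Z = (637/2036)*(395/602) = 35945/175096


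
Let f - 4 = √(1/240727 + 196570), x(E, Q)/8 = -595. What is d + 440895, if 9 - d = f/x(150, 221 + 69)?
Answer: 524675761/1190 + √11391130960386257/1145860520 ≈ 4.4090e+5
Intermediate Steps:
x(E, Q) = -4760 (x(E, Q) = 8*(-595) = -4760)
f = 4 + √11391130960386257/240727 (f = 4 + √(1/240727 + 196570) = 4 + √(47319706391/240727) = 4 + √11391130960386257/240727 ≈ 447.36)
d = 10711/1190 + √11391130960386257/1145860520 (d = 9 - (4 + √11391130960386257/240727)/(-4760) = 9 - (4 + √11391130960386257/240727)*(-1)/4760 = 9 - (-1/1190 - √11391130960386257/1145860520) = 9 + (1/1190 + √11391130960386257/1145860520) = 10711/1190 + √11391130960386257/1145860520 ≈ 9.0940)
d + 440895 = (10711/1190 + √11391130960386257/1145860520) + 440895 = 524675761/1190 + √11391130960386257/1145860520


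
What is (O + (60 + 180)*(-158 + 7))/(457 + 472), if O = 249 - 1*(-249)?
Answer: -35742/929 ≈ -38.474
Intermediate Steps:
O = 498 (O = 249 + 249 = 498)
(O + (60 + 180)*(-158 + 7))/(457 + 472) = (498 + (60 + 180)*(-158 + 7))/(457 + 472) = (498 + 240*(-151))/929 = (498 - 36240)*(1/929) = -35742*1/929 = -35742/929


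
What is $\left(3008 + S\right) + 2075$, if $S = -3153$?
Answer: $1930$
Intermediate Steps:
$\left(3008 + S\right) + 2075 = \left(3008 - 3153\right) + 2075 = -145 + 2075 = 1930$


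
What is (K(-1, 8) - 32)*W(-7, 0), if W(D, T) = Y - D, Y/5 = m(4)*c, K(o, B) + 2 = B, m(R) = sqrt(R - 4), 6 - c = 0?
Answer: -182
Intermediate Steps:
c = 6 (c = 6 - 1*0 = 6 + 0 = 6)
m(R) = sqrt(-4 + R)
K(o, B) = -2 + B
Y = 0 (Y = 5*(sqrt(-4 + 4)*6) = 5*(sqrt(0)*6) = 5*(0*6) = 5*0 = 0)
W(D, T) = -D (W(D, T) = 0 - D = -D)
(K(-1, 8) - 32)*W(-7, 0) = ((-2 + 8) - 32)*(-1*(-7)) = (6 - 32)*7 = -26*7 = -182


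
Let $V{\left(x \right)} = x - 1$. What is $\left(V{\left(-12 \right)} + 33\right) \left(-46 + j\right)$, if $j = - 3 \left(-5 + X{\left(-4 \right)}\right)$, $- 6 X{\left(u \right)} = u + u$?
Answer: $-700$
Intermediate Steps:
$X{\left(u \right)} = - \frac{u}{3}$ ($X{\left(u \right)} = - \frac{u + u}{6} = - \frac{2 u}{6} = - \frac{u}{3}$)
$V{\left(x \right)} = -1 + x$ ($V{\left(x \right)} = x - 1 = -1 + x$)
$j = 11$ ($j = - 3 \left(-5 - - \frac{4}{3}\right) = - 3 \left(-5 + \frac{4}{3}\right) = \left(-3\right) \left(- \frac{11}{3}\right) = 11$)
$\left(V{\left(-12 \right)} + 33\right) \left(-46 + j\right) = \left(\left(-1 - 12\right) + 33\right) \left(-46 + 11\right) = \left(-13 + 33\right) \left(-35\right) = 20 \left(-35\right) = -700$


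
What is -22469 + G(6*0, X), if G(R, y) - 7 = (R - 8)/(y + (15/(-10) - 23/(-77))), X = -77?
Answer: -270508634/12043 ≈ -22462.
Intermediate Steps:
G(R, y) = 7 + (-8 + R)/(-185/154 + y) (G(R, y) = 7 + (R - 8)/(y + (15/(-10) - 23/(-77))) = 7 + (-8 + R)/(y + (15*(-1/10) - 23*(-1/77))) = 7 + (-8 + R)/(y + (-3/2 + 23/77)) = 7 + (-8 + R)/(y - 185/154) = 7 + (-8 + R)/(-185/154 + y))
-22469 + G(6*0, X) = -22469 + 7*(-361 + 22*(6*0) + 154*(-77))/(-185 + 154*(-77)) = -22469 + 7*(-361 + 22*0 - 11858)/(-185 - 11858) = -22469 + 7*(-361 + 0 - 11858)/(-12043) = -22469 + 7*(-1/12043)*(-12219) = -22469 + 85533/12043 = -270508634/12043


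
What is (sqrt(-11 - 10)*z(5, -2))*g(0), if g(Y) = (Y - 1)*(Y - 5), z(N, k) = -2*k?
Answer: 20*I*sqrt(21) ≈ 91.651*I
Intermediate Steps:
g(Y) = (-1 + Y)*(-5 + Y)
(sqrt(-11 - 10)*z(5, -2))*g(0) = (sqrt(-11 - 10)*(-2*(-2)))*(5 + 0**2 - 6*0) = (sqrt(-21)*4)*(5 + 0 + 0) = ((I*sqrt(21))*4)*5 = (4*I*sqrt(21))*5 = 20*I*sqrt(21)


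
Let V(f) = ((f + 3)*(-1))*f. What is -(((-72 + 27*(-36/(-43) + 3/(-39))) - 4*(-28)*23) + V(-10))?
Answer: -1372081/559 ≈ -2454.5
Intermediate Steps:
V(f) = f*(-3 - f) (V(f) = ((3 + f)*(-1))*f = (-3 - f)*f = f*(-3 - f))
-(((-72 + 27*(-36/(-43) + 3/(-39))) - 4*(-28)*23) + V(-10)) = -(((-72 + 27*(-36/(-43) + 3/(-39))) - 4*(-28)*23) - 1*(-10)*(3 - 10)) = -(((-72 + 27*(-36*(-1/43) + 3*(-1/39))) + 112*23) - 1*(-10)*(-7)) = -(((-72 + 27*(36/43 - 1/13)) + 2576) - 70) = -(((-72 + 27*(425/559)) + 2576) - 70) = -(((-72 + 11475/559) + 2576) - 70) = -((-28773/559 + 2576) - 70) = -(1411211/559 - 70) = -1*1372081/559 = -1372081/559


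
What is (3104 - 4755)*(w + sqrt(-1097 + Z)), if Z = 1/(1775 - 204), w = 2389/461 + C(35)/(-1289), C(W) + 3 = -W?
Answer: -5113046289/594229 - 1651*I*sqrt(2707439406)/1571 ≈ -8604.5 - 54683.0*I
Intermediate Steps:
C(W) = -3 - W
w = 3096939/594229 (w = 2389/461 + (-3 - 1*35)/(-1289) = 2389*(1/461) + (-3 - 35)*(-1/1289) = 2389/461 - 38*(-1/1289) = 2389/461 + 38/1289 = 3096939/594229 ≈ 5.2117)
Z = 1/1571 ≈ 0.00063654
(3104 - 4755)*(w + sqrt(-1097 + Z)) = (3104 - 4755)*(3096939/594229 + sqrt(-1097 + 1/1571)) = -1651*(3096939/594229 + sqrt(-1723386/1571)) = -1651*(3096939/594229 + I*sqrt(2707439406)/1571) = -5113046289/594229 - 1651*I*sqrt(2707439406)/1571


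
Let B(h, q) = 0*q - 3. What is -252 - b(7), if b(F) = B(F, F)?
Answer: -249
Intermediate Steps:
B(h, q) = -3 (B(h, q) = 0 - 3 = -3)
b(F) = -3
-252 - b(7) = -252 - 1*(-3) = -252 + 3 = -249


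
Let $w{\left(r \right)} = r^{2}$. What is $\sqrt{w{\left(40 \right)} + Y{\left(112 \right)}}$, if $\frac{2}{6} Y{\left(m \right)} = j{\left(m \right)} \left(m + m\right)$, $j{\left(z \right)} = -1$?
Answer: $4 \sqrt{58} \approx 30.463$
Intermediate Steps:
$Y{\left(m \right)} = - 6 m$ ($Y{\left(m \right)} = 3 \left(- (m + m)\right) = 3 \left(- 2 m\right) = - 6 m$)
$\sqrt{w{\left(40 \right)} + Y{\left(112 \right)}} = \sqrt{40^{2} - 672} = \sqrt{1600 - 672} = \sqrt{928} = 4 \sqrt{58}$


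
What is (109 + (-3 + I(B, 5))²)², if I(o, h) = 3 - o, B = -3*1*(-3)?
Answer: 36100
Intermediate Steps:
B = 9 (B = -3*(-3) = 9)
(109 + (-3 + I(B, 5))²)² = (109 + (-3 + (3 - 1*9))²)² = (109 + (-3 + (3 - 9))²)² = (109 + (-3 - 6)²)² = (109 + (-9)²)² = (109 + 81)² = 190² = 36100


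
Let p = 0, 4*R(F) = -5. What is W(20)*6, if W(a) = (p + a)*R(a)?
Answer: -150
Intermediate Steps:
R(F) = -5/4 (R(F) = (¼)*(-5) = -5/4)
W(a) = -5*a/4 (W(a) = (0 + a)*(-5/4) = a*(-5/4) = -5*a/4)
W(20)*6 = -5/4*20*6 = -25*6 = -150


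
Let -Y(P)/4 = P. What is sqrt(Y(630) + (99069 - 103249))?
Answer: 10*I*sqrt(67) ≈ 81.854*I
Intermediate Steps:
Y(P) = -4*P
sqrt(Y(630) + (99069 - 103249)) = sqrt(-4*630 + (99069 - 103249)) = sqrt(-2520 - 4180) = sqrt(-6700) = 10*I*sqrt(67)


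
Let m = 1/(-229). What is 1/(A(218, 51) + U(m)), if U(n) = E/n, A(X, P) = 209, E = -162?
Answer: 1/37307 ≈ 2.6805e-5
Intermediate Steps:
m = -1/229 ≈ -0.0043668
U(n) = -162/n
1/(A(218, 51) + U(m)) = 1/(209 - 162/(-1/229)) = 1/(209 - 162*(-229)) = 1/(209 + 37098) = 1/37307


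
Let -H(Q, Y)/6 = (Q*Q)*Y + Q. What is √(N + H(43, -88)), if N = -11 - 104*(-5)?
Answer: √976523 ≈ 988.19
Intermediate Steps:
H(Q, Y) = -6*Q - 6*Y*Q² (H(Q, Y) = -6*((Q*Q)*Y + Q) = -6*(Q²*Y + Q) = -6*(Y*Q² + Q) = -6*(Q + Y*Q²) = -6*Q - 6*Y*Q²)
N = 509 (N = -11 + 520 = 509)
√(N + H(43, -88)) = √(509 - 6*43*(1 + 43*(-88))) = √(509 - 6*43*(1 - 3784)) = √(509 - 6*43*(-3783)) = √(509 + 976014) = √976523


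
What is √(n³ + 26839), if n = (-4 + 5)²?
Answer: 2*√6710 ≈ 163.83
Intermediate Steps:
n = 1 (n = 1² = 1)
√(n³ + 26839) = √(1³ + 26839) = √(1 + 26839) = √26840 = 2*√6710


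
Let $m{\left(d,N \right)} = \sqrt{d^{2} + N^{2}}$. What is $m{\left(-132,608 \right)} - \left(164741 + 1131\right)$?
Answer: $-165872 + 4 \sqrt{24193} \approx -1.6525 \cdot 10^{5}$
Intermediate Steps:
$m{\left(d,N \right)} = \sqrt{N^{2} + d^{2}}$
$m{\left(-132,608 \right)} - \left(164741 + 1131\right) = \sqrt{608^{2} + \left(-132\right)^{2}} - \left(164741 + 1131\right) = \sqrt{369664 + 17424} - 165872 = \sqrt{387088} - 165872 = 4 \sqrt{24193} - 165872 = -165872 + 4 \sqrt{24193}$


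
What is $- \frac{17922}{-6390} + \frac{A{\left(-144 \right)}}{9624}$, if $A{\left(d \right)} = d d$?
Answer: $\frac{2117947}{427065} \approx 4.9593$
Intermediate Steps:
$A{\left(d \right)} = d^{2}$
$- \frac{17922}{-6390} + \frac{A{\left(-144 \right)}}{9624} = - \frac{17922}{-6390} + \frac{\left(-144\right)^{2}}{9624} = \left(-17922\right) \left(- \frac{1}{6390}\right) + 20736 \cdot \frac{1}{9624} = \frac{2987}{1065} + \frac{864}{401} = \frac{2117947}{427065}$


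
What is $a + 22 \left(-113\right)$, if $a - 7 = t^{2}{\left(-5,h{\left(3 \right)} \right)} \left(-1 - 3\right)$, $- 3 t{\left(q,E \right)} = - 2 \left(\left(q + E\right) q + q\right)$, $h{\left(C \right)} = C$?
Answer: $- \frac{22711}{9} \approx -2523.4$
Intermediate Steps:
$t{\left(q,E \right)} = \frac{2 q}{3} + \frac{2 q \left(E + q\right)}{3}$ ($t{\left(q,E \right)} = - \frac{\left(-2\right) \left(\left(q + E\right) q + q\right)}{3} = - \frac{\left(-2\right) \left(\left(E + q\right) q + q\right)}{3} = - \frac{\left(-2\right) \left(q \left(E + q\right) + q\right)}{3} = - \frac{\left(-2\right) \left(q + q \left(E + q\right)\right)}{3} = - \frac{- 2 q - 2 q \left(E + q\right)}{3} = \frac{2 q}{3} + \frac{2 q \left(E + q\right)}{3}$)
$a = - \frac{337}{9}$ ($a = 7 + \left(\frac{2}{3} \left(-5\right) \left(1 + 3 - 5\right)\right)^{2} \left(-1 - 3\right) = 7 + \left(\frac{2}{3} \left(-5\right) \left(-1\right)\right)^{2} \left(-4\right) = 7 + \left(\frac{10}{3}\right)^{2} \left(-4\right) = 7 + \frac{100}{9} \left(-4\right) = 7 - \frac{400}{9} = - \frac{337}{9} \approx -37.444$)
$a + 22 \left(-113\right) = - \frac{337}{9} + 22 \left(-113\right) = - \frac{337}{9} - 2486 = - \frac{22711}{9}$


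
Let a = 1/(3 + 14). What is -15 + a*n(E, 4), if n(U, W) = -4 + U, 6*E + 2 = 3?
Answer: -1553/102 ≈ -15.225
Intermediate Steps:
E = 1/6 (E = -1/3 + (1/6)*3 = -1/3 + 1/2 = 1/6 ≈ 0.16667)
a = 1/17 ≈ 0.058824
-15 + a*n(E, 4) = -15 + (-4 + 1/6)/17 = -15 + (1/17)*(-23/6) = -15 - 23/102 = -1553/102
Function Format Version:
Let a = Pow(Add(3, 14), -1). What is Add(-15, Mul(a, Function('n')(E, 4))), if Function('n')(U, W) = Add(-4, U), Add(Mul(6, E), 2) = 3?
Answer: Rational(-1553, 102) ≈ -15.225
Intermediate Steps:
E = Rational(1, 6) (E = Add(Rational(-1, 3), Mul(Rational(1, 6), 3)) = Add(Rational(-1, 3), Rational(1, 2)) = Rational(1, 6) ≈ 0.16667)
a = Rational(1, 17) (a = Pow(17, -1) = Rational(1, 17) ≈ 0.058824)
Add(-15, Mul(a, Function('n')(E, 4))) = Add(-15, Mul(Rational(1, 17), Add(-4, Rational(1, 6)))) = Add(-15, Mul(Rational(1, 17), Rational(-23, 6))) = Add(-15, Rational(-23, 102)) = Rational(-1553, 102)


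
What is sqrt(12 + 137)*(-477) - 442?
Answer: -442 - 477*sqrt(149) ≈ -6264.5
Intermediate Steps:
sqrt(12 + 137)*(-477) - 442 = sqrt(149)*(-477) - 442 = -477*sqrt(149) - 442 = -442 - 477*sqrt(149)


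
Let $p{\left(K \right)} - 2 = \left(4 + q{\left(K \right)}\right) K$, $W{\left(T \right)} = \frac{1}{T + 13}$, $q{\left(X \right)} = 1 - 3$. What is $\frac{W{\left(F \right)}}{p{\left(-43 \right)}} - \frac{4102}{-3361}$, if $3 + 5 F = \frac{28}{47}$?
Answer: $\frac{1012929221}{830597208} \approx 1.2195$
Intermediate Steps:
$q{\left(X \right)} = -2$ ($q{\left(X \right)} = 1 - 3 = -2$)
$F = - \frac{113}{235}$ ($F = - \frac{3}{5} + \frac{28 \cdot \frac{1}{47}}{5} = - \frac{3}{5} + \frac{1}{5} \cdot \frac{28}{47} = - \frac{3}{5} + \frac{28}{235} = - \frac{113}{235} \approx -0.48085$)
$W{\left(T \right)} = \frac{1}{13 + T}$
$p{\left(K \right)} = 2 + 2 K$ ($p{\left(K \right)} = 2 + \left(4 - 2\right) K = 2 + 2 K$)
$\frac{W{\left(F \right)}}{p{\left(-43 \right)}} - \frac{4102}{-3361} = \frac{1}{\left(13 - \frac{113}{235}\right) \left(2 + 2 \left(-43\right)\right)} - \frac{4102}{-3361} = \frac{1}{\frac{2942}{235} \left(2 - 86\right)} - - \frac{4102}{3361} = \frac{235}{2942 \left(-84\right)} + \frac{4102}{3361} = \frac{235}{2942} \left(- \frac{1}{84}\right) + \frac{4102}{3361} = - \frac{235}{247128} + \frac{4102}{3361} = \frac{1012929221}{830597208}$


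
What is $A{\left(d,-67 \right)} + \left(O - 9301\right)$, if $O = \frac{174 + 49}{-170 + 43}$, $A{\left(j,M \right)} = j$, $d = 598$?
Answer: $- \frac{1105504}{127} \approx -8704.8$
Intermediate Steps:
$O = - \frac{223}{127}$ ($O = \frac{223}{-127} = 223 \left(- \frac{1}{127}\right) = - \frac{223}{127} \approx -1.7559$)
$A{\left(d,-67 \right)} + \left(O - 9301\right) = 598 - \frac{1181450}{127} = - \frac{1105504}{127}$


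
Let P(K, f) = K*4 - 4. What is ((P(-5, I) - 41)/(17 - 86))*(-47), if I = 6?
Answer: -3055/69 ≈ -44.275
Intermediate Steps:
P(K, f) = -4 + 4*K (P(K, f) = 4*K - 4 = -4 + 4*K)
((P(-5, I) - 41)/(17 - 86))*(-47) = (((-4 + 4*(-5)) - 41)/(17 - 86))*(-47) = (((-4 - 20) - 41)/(-69))*(-47) = ((-24 - 41)*(-1/69))*(-47) = -65*(-1/69)*(-47) = (65/69)*(-47) = -3055/69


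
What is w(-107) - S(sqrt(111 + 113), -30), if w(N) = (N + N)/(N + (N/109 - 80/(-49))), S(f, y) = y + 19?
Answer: 3695542/284005 ≈ 13.012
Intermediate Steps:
S(f, y) = 19 + y
w(N) = 2*N/(80/49 + 110*N/109) (w(N) = (2*N)/(N + (N*(1/109) - 80*(-1/49))) = (2*N)/(N + (N/109 + 80/49)) = (2*N)/(N + (80/49 + N/109)) = (2*N)/(80/49 + 110*N/109) = 2*N/(80/49 + 110*N/109))
w(-107) - S(sqrt(111 + 113), -30) = (5341/5)*(-107)/(872 + 539*(-107)) - (19 - 30) = (5341/5)*(-107)/(872 - 57673) - 1*(-11) = (5341/5)*(-107)/(-56801) + 11 = (5341/5)*(-107)*(-1/56801) + 11 = 571487/284005 + 11 = 3695542/284005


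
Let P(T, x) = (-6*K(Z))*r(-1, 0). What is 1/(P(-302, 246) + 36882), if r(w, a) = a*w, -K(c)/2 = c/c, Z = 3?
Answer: 1/36882 ≈ 2.7114e-5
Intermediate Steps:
K(c) = -2 (K(c) = -2*c/c = -2*1 = -2)
P(T, x) = 0 (P(T, x) = (-6*(-2))*(0*(-1)) = 12*0 = 0)
1/(P(-302, 246) + 36882) = 1/(0 + 36882) = 1/36882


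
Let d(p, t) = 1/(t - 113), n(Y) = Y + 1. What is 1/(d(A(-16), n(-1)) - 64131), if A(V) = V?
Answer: -113/7246804 ≈ -1.5593e-5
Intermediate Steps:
n(Y) = 1 + Y
d(p, t) = 1/(-113 + t)
1/(d(A(-16), n(-1)) - 64131) = 1/(1/(-113 + (1 - 1)) - 64131) = 1/(1/(-113 + 0) - 64131) = 1/(1/(-113) - 64131) = 1/(-1/113 - 64131) = 1/(-7246804/113) = -113/7246804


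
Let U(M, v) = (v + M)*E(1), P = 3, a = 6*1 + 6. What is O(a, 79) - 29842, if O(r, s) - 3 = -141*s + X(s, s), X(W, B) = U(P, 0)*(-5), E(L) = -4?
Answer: -40918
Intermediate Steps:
a = 12 (a = 6 + 6 = 12)
U(M, v) = -4*M - 4*v (U(M, v) = (v + M)*(-4) = (M + v)*(-4) = -4*M - 4*v)
X(W, B) = 60 (X(W, B) = (-4*3 - 4*0)*(-5) = (-12 + 0)*(-5) = -12*(-5) = 60)
O(r, s) = 63 - 141*s (O(r, s) = 3 + (-141*s + 60) = 3 + (60 - 141*s) = 63 - 141*s)
O(a, 79) - 29842 = (63 - 141*79) - 29842 = (63 - 11139) - 29842 = -11076 - 29842 = -40918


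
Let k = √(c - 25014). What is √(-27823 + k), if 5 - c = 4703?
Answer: √(-27823 + 4*I*√1857) ≈ 0.5167 + 166.8*I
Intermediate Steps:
c = -4698 (c = 5 - 1*4703 = 5 - 4703 = -4698)
k = 4*I*√1857 (k = √(-4698 - 25014) = √(-29712) = 4*I*√1857 ≈ 172.37*I)
√(-27823 + k) = √(-27823 + 4*I*√1857)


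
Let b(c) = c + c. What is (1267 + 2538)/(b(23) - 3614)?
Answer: -3805/3568 ≈ -1.0664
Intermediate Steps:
b(c) = 2*c
(1267 + 2538)/(b(23) - 3614) = (1267 + 2538)/(2*23 - 3614) = 3805/(46 - 3614) = 3805/(-3568) = 3805*(-1/3568) = -3805/3568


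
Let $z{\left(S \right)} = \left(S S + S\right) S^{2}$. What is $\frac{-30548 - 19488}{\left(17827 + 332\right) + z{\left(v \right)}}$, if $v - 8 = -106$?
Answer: $- \frac{50036}{91313783} \approx -0.00054796$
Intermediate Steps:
$v = -98$ ($v = 8 - 106 = -98$)
$z{\left(S \right)} = S^{2} \left(S + S^{2}\right)$ ($z{\left(S \right)} = \left(S^{2} + S\right) S^{2} = \left(S + S^{2}\right) S^{2} = S^{2} \left(S + S^{2}\right)$)
$\frac{-30548 - 19488}{\left(17827 + 332\right) + z{\left(v \right)}} = \frac{-30548 - 19488}{\left(17827 + 332\right) + \left(-98\right)^{3} \left(1 - 98\right)} = - \frac{50036}{18159 - -91295624} = - \frac{50036}{18159 + 91295624} = - \frac{50036}{91313783}$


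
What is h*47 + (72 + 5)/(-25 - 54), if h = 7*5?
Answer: 129878/79 ≈ 1644.0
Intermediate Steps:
h = 35
h*47 + (72 + 5)/(-25 - 54) = 35*47 + (72 + 5)/(-25 - 54) = 1645 + 77/(-79) = 1645 + 77*(-1/79) = 1645 - 77/79 = 129878/79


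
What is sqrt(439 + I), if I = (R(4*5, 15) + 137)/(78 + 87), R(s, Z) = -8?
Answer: 2*sqrt(332585)/55 ≈ 20.971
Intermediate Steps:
I = 43/55 (I = (-8 + 137)/(78 + 87) = 129/165 = 129*(1/165) = 43/55 ≈ 0.78182)
sqrt(439 + I) = sqrt(439 + 43/55) = sqrt(24188/55) = 2*sqrt(332585)/55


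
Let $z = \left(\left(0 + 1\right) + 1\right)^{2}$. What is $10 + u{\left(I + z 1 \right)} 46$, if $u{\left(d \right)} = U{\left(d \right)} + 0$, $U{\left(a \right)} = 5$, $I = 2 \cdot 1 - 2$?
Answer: $240$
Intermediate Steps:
$I = 0$ ($I = 2 - 2 = 0$)
$z = 4$ ($z = \left(1 + 1\right)^{2} = 2^{2} = 4$)
$u{\left(d \right)} = 5$ ($u{\left(d \right)} = 5 + 0 = 5$)
$10 + u{\left(I + z 1 \right)} 46 = 10 + 5 \cdot 46 = 10 + 230 = 240$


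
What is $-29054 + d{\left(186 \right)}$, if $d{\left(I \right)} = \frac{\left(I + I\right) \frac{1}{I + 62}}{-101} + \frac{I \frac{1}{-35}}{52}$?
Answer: $- \frac{1335181949}{45955} \approx -29054.0$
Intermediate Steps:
$d{\left(I \right)} = - \frac{I}{1820} - \frac{2 I}{101 \left(62 + I\right)}$ ($d{\left(I \right)} = \frac{2 I}{62 + I} \left(- \frac{1}{101}\right) + I \left(- \frac{1}{35}\right) \frac{1}{52} = \frac{2 I}{62 + I} \left(- \frac{1}{101}\right) + - \frac{I}{35} \cdot \frac{1}{52} = - \frac{2 I}{101 \left(62 + I\right)} - \frac{I}{1820} = - \frac{I}{1820} - \frac{2 I}{101 \left(62 + I\right)}$)
$-29054 + d{\left(186 \right)} = -29054 - \frac{186 \left(9902 + 101 \cdot 186\right)}{11396840 + 183820 \cdot 186} = -29054 - \frac{186 \left(9902 + 18786\right)}{11396840 + 34190520} = -29054 - 186 \cdot \frac{1}{45587360} \cdot 28688 = -29054 - \frac{5379}{45955} = - \frac{1335181949}{45955}$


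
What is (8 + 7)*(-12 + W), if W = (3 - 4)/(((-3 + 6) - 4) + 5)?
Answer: -735/4 ≈ -183.75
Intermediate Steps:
W = -1/4 (W = -1/((3 - 4) + 5) = -1/(-1 + 5) = -1/4 ≈ -0.25000)
(8 + 7)*(-12 + W) = (8 + 7)*(-12 - 1/4) = 15*(-49/4) = -735/4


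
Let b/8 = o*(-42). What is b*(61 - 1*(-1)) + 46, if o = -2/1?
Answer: 41710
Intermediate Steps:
o = -2 (o = -2*1 = -2)
b = 672 (b = 8*(-2*(-42)) = 8*84 = 672)
b*(61 - 1*(-1)) + 46 = 672*(61 - 1*(-1)) + 46 = 672*(61 + 1) + 46 = 672*62 + 46 = 41664 + 46 = 41710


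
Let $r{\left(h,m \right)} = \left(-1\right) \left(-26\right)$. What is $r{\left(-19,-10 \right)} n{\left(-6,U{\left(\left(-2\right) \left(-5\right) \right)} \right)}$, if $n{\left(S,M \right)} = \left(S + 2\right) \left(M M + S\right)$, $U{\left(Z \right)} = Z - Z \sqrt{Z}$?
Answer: $-113776 + 20800 \sqrt{10} \approx -48001.0$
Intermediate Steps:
$r{\left(h,m \right)} = 26$
$U{\left(Z \right)} = Z - Z^{\frac{3}{2}}$
$n{\left(S,M \right)} = \left(2 + S\right) \left(S + M^{2}\right)$ ($n{\left(S,M \right)} = \left(2 + S\right) \left(M^{2} + S\right) = \left(2 + S\right) \left(S + M^{2}\right)$)
$r{\left(-19,-10 \right)} n{\left(-6,U{\left(\left(-2\right) \left(-5\right) \right)} \right)} = 26 \left(\left(-6\right)^{2} + 2 \left(-6\right) + 2 \left(\left(-2\right) \left(-5\right) - \left(\left(-2\right) \left(-5\right)\right)^{\frac{3}{2}}\right)^{2} - 6 \left(\left(-2\right) \left(-5\right) - \left(\left(-2\right) \left(-5\right)\right)^{\frac{3}{2}}\right)^{2}\right) = 26 \left(36 - 12 + 2 \left(10 - 10^{\frac{3}{2}}\right)^{2} - 6 \left(10 - 10^{\frac{3}{2}}\right)^{2}\right) = 26 \left(36 - 12 + 2 \left(10 - 10 \sqrt{10}\right)^{2} - 6 \left(10 - 10 \sqrt{10}\right)^{2}\right) = 26 \left(24 - 4 \left(10 - 10 \sqrt{10}\right)^{2}\right) = 624 - 104 \left(10 - 10 \sqrt{10}\right)^{2}$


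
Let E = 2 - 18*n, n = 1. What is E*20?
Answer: -320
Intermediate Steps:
E = -16 (E = 2 - 18*1 = 2 - 18 = -16)
E*20 = -16*20 = -320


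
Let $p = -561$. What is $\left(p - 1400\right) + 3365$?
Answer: $1404$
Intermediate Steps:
$\left(p - 1400\right) + 3365 = \left(-561 - 1400\right) + 3365 = -1961 + 3365 = 1404$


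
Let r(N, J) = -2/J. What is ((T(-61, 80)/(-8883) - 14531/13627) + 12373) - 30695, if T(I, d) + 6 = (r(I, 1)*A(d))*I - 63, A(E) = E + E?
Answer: -2218247338052/121048641 ≈ -18325.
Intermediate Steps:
A(E) = 2*E
T(I, d) = -69 - 4*I*d (T(I, d) = -6 + (((-2/1)*(2*d))*I - 63) = -6 + (((-2*1)*(2*d))*I - 63) = -6 + ((-4*d)*I - 63) = -6 + (-4*I*d - 63) = -6 + (-63 - 4*I*d) = -69 - 4*I*d)
((T(-61, 80)/(-8883) - 14531/13627) + 12373) - 30695 = (((-69 - 4*(-61)*80)/(-8883) - 14531/13627) + 12373) - 30695 = (((-69 + 19520)*(-1/8883) - 14531*1/13627) + 12373) - 30695 = ((19451*(-1/8883) - 14531/13627) + 12373) - 30695 = ((-19451/8883 - 14531/13627) + 12373) - 30695 = (-394137650/121048641 + 12373) - 30695 = 1497340697443/121048641 - 30695 = -2218247338052/121048641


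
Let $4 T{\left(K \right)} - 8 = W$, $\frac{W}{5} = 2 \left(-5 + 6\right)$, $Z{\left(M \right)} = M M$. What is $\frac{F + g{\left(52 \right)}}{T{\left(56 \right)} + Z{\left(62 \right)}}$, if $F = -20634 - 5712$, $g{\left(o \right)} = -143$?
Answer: $- \frac{52978}{7697} \approx -6.8829$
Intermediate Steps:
$Z{\left(M \right)} = M^{2}$
$W = 10$ ($W = 5 \cdot 2 \left(-5 + 6\right) = 5 \cdot 2 \cdot 1 = 5 \cdot 2 = 10$)
$T{\left(K \right)} = \frac{9}{2}$ ($T{\left(K \right)} = 2 + \frac{1}{4} \cdot 10 = 2 + \frac{5}{2} = \frac{9}{2}$)
$F = -26346$ ($F = -20634 - 5712 = -26346$)
$\frac{F + g{\left(52 \right)}}{T{\left(56 \right)} + Z{\left(62 \right)}} = \frac{-26346 - 143}{\frac{9}{2} + 62^{2}} = - \frac{26489}{\frac{9}{2} + 3844} = - \frac{26489}{\frac{7697}{2}} = \left(-26489\right) \frac{2}{7697} = - \frac{52978}{7697}$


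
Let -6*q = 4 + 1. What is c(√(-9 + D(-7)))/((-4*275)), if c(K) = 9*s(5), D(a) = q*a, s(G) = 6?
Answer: -27/550 ≈ -0.049091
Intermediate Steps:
q = -⅚ (q = -(4 + 1)/6 = -⅙*5 = -⅚ ≈ -0.83333)
D(a) = -5*a/6
c(K) = 54 (c(K) = 9*6 = 54)
c(√(-9 + D(-7)))/((-4*275)) = 54/((-4*275)) = 54/(-1100) = 54*(-1/1100) = -27/550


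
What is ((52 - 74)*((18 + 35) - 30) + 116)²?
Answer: 152100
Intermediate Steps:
((52 - 74)*((18 + 35) - 30) + 116)² = (-22*(53 - 30) + 116)² = (-22*23 + 116)² = (-506 + 116)² = (-390)² = 152100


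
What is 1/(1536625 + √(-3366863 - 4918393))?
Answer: 1536625/2361224675881 - 6*I*√230146/2361224675881 ≈ 6.5077e-7 - 1.219e-9*I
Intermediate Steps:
1/(1536625 + √(-3366863 - 4918393)) = 1/(1536625 + √(-8285256)) = 1/(1536625 + 6*I*√230146)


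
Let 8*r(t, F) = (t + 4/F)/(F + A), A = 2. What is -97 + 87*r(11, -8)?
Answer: -3713/32 ≈ -116.03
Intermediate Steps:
r(t, F) = (t + 4/F)/(8*(2 + F)) (r(t, F) = ((t + 4/F)/(F + 2))/8 = ((t + 4/F)/(2 + F))/8 = (t + 4/F)/(8*(2 + F)))
-97 + 87*r(11, -8) = -97 + 87*((1/8)*(4 - 8*11)/(-8*(2 - 8))) = -97 + 87*((1/8)*(-1/8)*(4 - 88)/(-6)) = -97 + 87*((1/8)*(-1/8)*(-1/6)*(-84)) = -97 + 87*(-7/32) = -97 - 609/32 = -3713/32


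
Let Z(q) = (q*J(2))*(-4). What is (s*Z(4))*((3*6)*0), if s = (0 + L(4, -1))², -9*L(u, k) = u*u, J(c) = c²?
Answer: 0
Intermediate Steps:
L(u, k) = -u²/9 (L(u, k) = -u*u/9 = -u²/9)
Z(q) = -16*q (Z(q) = (q*2²)*(-4) = (q*4)*(-4) = (4*q)*(-4) = -16*q)
s = 256/81 (s = (0 - ⅑*4²)² = (0 - ⅑*16)² = (0 - 16/9)² = (-16/9)² = 256/81 ≈ 3.1605)
(s*Z(4))*((3*6)*0) = (256*(-16*4)/81)*((3*6)*0) = ((256/81)*(-64))*(18*0) = -16384/81*0 = 0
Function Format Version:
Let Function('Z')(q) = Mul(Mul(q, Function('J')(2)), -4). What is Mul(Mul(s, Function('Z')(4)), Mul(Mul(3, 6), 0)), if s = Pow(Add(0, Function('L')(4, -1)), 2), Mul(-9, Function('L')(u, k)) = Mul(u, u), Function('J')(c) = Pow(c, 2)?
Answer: 0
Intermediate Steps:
Function('L')(u, k) = Mul(Rational(-1, 9), Pow(u, 2)) (Function('L')(u, k) = Mul(Rational(-1, 9), Mul(u, u)) = Mul(Rational(-1, 9), Pow(u, 2)))
Function('Z')(q) = Mul(-16, q) (Function('Z')(q) = Mul(Mul(q, Pow(2, 2)), -4) = Mul(Mul(q, 4), -4) = Mul(Mul(4, q), -4) = Mul(-16, q))
s = Rational(256, 81) (s = Pow(Add(0, Mul(Rational(-1, 9), Pow(4, 2))), 2) = Pow(Add(0, Mul(Rational(-1, 9), 16)), 2) = Pow(Add(0, Rational(-16, 9)), 2) = Pow(Rational(-16, 9), 2) = Rational(256, 81) ≈ 3.1605)
Mul(Mul(s, Function('Z')(4)), Mul(Mul(3, 6), 0)) = Mul(Mul(Rational(256, 81), Mul(-16, 4)), Mul(Mul(3, 6), 0)) = Mul(Mul(Rational(256, 81), -64), Mul(18, 0)) = Mul(Rational(-16384, 81), 0) = 0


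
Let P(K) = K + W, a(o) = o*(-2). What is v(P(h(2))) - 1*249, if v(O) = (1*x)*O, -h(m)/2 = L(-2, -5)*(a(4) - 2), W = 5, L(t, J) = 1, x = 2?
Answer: -199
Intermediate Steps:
a(o) = -2*o
h(m) = 20 (h(m) = -2*(-2*4 - 2) = -2*(-8 - 2) = -2*(-10) = 20)
P(K) = 5 + K (P(K) = K + 5 = 5 + K)
v(O) = 2*O (v(O) = (1*2)*O = 2*O)
v(P(h(2))) - 1*249 = 2*(5 + 20) - 1*249 = 2*25 - 249 = 50 - 249 = -199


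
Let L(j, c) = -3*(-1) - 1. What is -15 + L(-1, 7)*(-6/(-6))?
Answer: -13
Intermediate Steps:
L(j, c) = 2 (L(j, c) = 3 - 1 = 2)
-15 + L(-1, 7)*(-6/(-6)) = -15 + 2*(-6/(-6)) = -15 + 2*(-6*(-1/6)) = -15 + 2*1 = -15 + 2 = -13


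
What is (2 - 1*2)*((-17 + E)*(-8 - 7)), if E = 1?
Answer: 0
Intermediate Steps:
(2 - 1*2)*((-17 + E)*(-8 - 7)) = (2 - 1*2)*((-17 + 1)*(-8 - 7)) = (2 - 2)*(-16*(-15)) = 0*240 = 0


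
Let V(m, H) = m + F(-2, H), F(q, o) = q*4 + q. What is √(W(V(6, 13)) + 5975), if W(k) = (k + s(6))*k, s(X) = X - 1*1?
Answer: √5971 ≈ 77.272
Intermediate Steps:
s(X) = -1 + X (s(X) = X - 1 = -1 + X)
F(q, o) = 5*q (F(q, o) = 4*q + q = 5*q)
V(m, H) = -10 + m (V(m, H) = m + 5*(-2) = m - 10 = -10 + m)
W(k) = k*(5 + k) (W(k) = (k + (-1 + 6))*k = (k + 5)*k = (5 + k)*k = k*(5 + k))
√(W(V(6, 13)) + 5975) = √((-10 + 6)*(5 + (-10 + 6)) + 5975) = √(-4*(5 - 4) + 5975) = √(-4*1 + 5975) = √(-4 + 5975) = √5971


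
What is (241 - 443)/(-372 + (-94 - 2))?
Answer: 101/234 ≈ 0.43162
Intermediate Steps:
(241 - 443)/(-372 + (-94 - 2)) = -202/(-372 - 96) = -202/(-468) = -202*(-1/468) = 101/234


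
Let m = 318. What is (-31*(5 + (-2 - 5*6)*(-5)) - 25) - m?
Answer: -5458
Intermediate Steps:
(-31*(5 + (-2 - 5*6)*(-5)) - 25) - m = (-31*(5 + (-2 - 5*6)*(-5)) - 25) - 1*318 = (-31*(5 + (-2 - 30)*(-5)) - 25) - 318 = (-31*(5 - 32*(-5)) - 25) - 318 = (-31*(5 + 160) - 25) - 318 = (-31*165 - 25) - 318 = (-5115 - 25) - 318 = -5140 - 318 = -5458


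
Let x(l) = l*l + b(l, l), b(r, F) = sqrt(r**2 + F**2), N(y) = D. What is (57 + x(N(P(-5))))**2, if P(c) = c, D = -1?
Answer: (58 + sqrt(2))**2 ≈ 3530.0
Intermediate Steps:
N(y) = -1
b(r, F) = sqrt(F**2 + r**2)
x(l) = l**2 + sqrt(2)*sqrt(l**2) (x(l) = l*l + sqrt(l**2 + l**2) = l**2 + sqrt(2*l**2) = l**2 + sqrt(2)*sqrt(l**2))
(57 + x(N(P(-5))))**2 = (57 + ((-1)**2 + sqrt(2)*sqrt((-1)**2)))**2 = (57 + (1 + sqrt(2)*sqrt(1)))**2 = (57 + (1 + sqrt(2)*1))**2 = (57 + (1 + sqrt(2)))**2 = (58 + sqrt(2))**2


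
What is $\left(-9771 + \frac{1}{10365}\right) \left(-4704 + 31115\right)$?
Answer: $- \frac{2674811370154}{10365} \approx -2.5806 \cdot 10^{8}$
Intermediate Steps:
$\left(-9771 + \frac{1}{10365}\right) \left(-4704 + 31115\right) = \left(-9771 + \frac{1}{10365}\right) 26411 = \left(- \frac{101276414}{10365}\right) 26411 = - \frac{2674811370154}{10365}$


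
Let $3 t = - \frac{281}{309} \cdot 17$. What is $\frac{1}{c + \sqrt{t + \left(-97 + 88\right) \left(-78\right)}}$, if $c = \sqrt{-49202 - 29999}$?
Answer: $\frac{309}{\sqrt{66535631} + 309 i \sqrt{79201}} \approx 0.0003304 - 0.0035223 i$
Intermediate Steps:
$t = - \frac{4777}{927}$ ($t = \frac{- \frac{281}{309} \cdot 17}{3} = \frac{\left(-281\right) \frac{1}{309} \cdot 17}{3} = \frac{\left(- \frac{281}{309}\right) 17}{3} = \frac{1}{3} \left(- \frac{4777}{309}\right) = - \frac{4777}{927} \approx -5.1532$)
$c = i \sqrt{79201}$ ($c = \sqrt{-79201} = i \sqrt{79201} \approx 281.43 i$)
$\frac{1}{c + \sqrt{t + \left(-97 + 88\right) \left(-78\right)}} = \frac{1}{i \sqrt{79201} + \sqrt{- \frac{4777}{927} + \left(-97 + 88\right) \left(-78\right)}} = \frac{1}{i \sqrt{79201} + \sqrt{- \frac{4777}{927} - -702}} = \frac{1}{i \sqrt{79201} + \sqrt{- \frac{4777}{927} + 702}} = \frac{1}{i \sqrt{79201} + \sqrt{\frac{645977}{927}}} = \frac{1}{i \sqrt{79201} + \frac{\sqrt{66535631}}{309}} = \frac{1}{\frac{\sqrt{66535631}}{309} + i \sqrt{79201}}$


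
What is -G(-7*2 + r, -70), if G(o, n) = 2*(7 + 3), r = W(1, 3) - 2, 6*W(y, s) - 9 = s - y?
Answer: -20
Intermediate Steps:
W(y, s) = 3/2 - y/6 + s/6 (W(y, s) = 3/2 + (s - y)/6 = 3/2 + (-y/6 + s/6) = 3/2 - y/6 + s/6)
r = -1/6 (r = (3/2 - 1/6*1 + (1/6)*3) - 2 = (3/2 - 1/6 + 1/2) - 2 = 11/6 - 2 = -1/6 ≈ -0.16667)
G(o, n) = 20 (G(o, n) = 2*10 = 20)
-G(-7*2 + r, -70) = -1*20 = -20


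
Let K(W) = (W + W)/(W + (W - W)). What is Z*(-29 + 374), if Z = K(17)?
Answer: 690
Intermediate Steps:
K(W) = 2 (K(W) = (2*W)/(W + 0) = (2*W)/W = 2)
Z = 2
Z*(-29 + 374) = 2*(-29 + 374) = 2*345 = 690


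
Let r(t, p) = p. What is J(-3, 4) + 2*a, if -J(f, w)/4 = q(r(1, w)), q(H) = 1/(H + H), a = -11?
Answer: -45/2 ≈ -22.500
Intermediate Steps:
q(H) = 1/(2*H)
J(f, w) = -2/w
J(-3, 4) + 2*a = -2/4 + 2*(-11) = -2*¼ - 22 = -½ - 22 = -45/2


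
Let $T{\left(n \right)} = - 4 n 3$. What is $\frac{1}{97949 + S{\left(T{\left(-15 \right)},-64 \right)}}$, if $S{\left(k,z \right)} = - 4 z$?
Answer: $\frac{1}{98205} \approx 1.0183 \cdot 10^{-5}$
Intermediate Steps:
$T{\left(n \right)} = - 12 n$
$\frac{1}{97949 + S{\left(T{\left(-15 \right)},-64 \right)}} = \frac{1}{97949 - -256} = \frac{1}{97949 + 256} = \frac{1}{98205}$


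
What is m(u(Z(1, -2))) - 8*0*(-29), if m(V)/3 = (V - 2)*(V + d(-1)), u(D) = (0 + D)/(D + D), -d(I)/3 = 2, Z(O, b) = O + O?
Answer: 99/4 ≈ 24.750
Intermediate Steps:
Z(O, b) = 2*O
d(I) = -6 (d(I) = -3*2 = -6)
u(D) = ½ (u(D) = D/((2*D)) = D*(1/(2*D)) = ½)
m(V) = 3*(-6 + V)*(-2 + V) (m(V) = 3*((V - 2)*(V - 6)) = 3*((-2 + V)*(-6 + V)) = 3*((-6 + V)*(-2 + V)) = 3*(-6 + V)*(-2 + V))
m(u(Z(1, -2))) - 8*0*(-29) = (36 - 24*½ + 3*(½)²) - 8*0*(-29) = (36 - 12 + 3*(¼)) + 0*(-29) = (36 - 12 + ¾) + 0 = 99/4 + 0 = 99/4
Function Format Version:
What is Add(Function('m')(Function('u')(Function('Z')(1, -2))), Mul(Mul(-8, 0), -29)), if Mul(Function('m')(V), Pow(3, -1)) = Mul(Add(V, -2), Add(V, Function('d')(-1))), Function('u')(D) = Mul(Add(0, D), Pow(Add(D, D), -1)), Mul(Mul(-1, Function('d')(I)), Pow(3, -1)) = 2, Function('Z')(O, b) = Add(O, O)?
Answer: Rational(99, 4) ≈ 24.750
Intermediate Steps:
Function('Z')(O, b) = Mul(2, O)
Function('d')(I) = -6 (Function('d')(I) = Mul(-3, 2) = -6)
Function('u')(D) = Rational(1, 2) (Function('u')(D) = Mul(D, Pow(Mul(2, D), -1)) = Mul(D, Mul(Rational(1, 2), Pow(D, -1))) = Rational(1, 2))
Function('m')(V) = Mul(3, Add(-6, V), Add(-2, V)) (Function('m')(V) = Mul(3, Mul(Add(V, -2), Add(V, -6))) = Mul(3, Mul(Add(-2, V), Add(-6, V))) = Mul(3, Mul(Add(-6, V), Add(-2, V))) = Mul(3, Add(-6, V), Add(-2, V)))
Add(Function('m')(Function('u')(Function('Z')(1, -2))), Mul(Mul(-8, 0), -29)) = Add(Add(36, Mul(-24, Rational(1, 2)), Mul(3, Pow(Rational(1, 2), 2))), Mul(Mul(-8, 0), -29)) = Add(Add(36, -12, Mul(3, Rational(1, 4))), Mul(0, -29)) = Add(Add(36, -12, Rational(3, 4)), 0) = Add(Rational(99, 4), 0) = Rational(99, 4)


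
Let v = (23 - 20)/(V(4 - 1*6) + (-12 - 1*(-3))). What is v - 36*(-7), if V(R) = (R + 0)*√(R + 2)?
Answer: 755/3 ≈ 251.67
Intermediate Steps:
V(R) = R*√(2 + R)
v = -⅓ (v = (23 - 20)/((4 - 1*6)*√(2 + (4 - 1*6)) + (-12 - 1*(-3))) = 3/((4 - 6)*√(2 + (4 - 6)) + (-12 + 3)) = 3/(-2*√(2 - 2) - 9) = 3/(-2*√0 - 9) = 3/(-2*0 - 9) = 3/(0 - 9) = 3/(-9) = 3*(-⅑) = -⅓ ≈ -0.33333)
v - 36*(-7) = -⅓ - 36*(-7) = -⅓ - 12*(-21) = -⅓ + 252 = 755/3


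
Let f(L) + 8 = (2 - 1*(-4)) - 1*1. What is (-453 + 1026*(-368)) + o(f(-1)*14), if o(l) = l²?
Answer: -376257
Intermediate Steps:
f(L) = -3 (f(L) = -8 + ((2 - 1*(-4)) - 1*1) = -8 + ((2 + 4) - 1) = -8 + (6 - 1) = -8 + 5 = -3)
(-453 + 1026*(-368)) + o(f(-1)*14) = (-453 + 1026*(-368)) + (-3*14)² = (-453 - 377568) + (-42)² = -378021 + 1764 = -376257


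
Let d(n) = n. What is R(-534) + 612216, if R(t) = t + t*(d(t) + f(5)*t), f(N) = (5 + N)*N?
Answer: 15154638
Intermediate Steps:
f(N) = N*(5 + N)
R(t) = t + 51*t² (R(t) = t + t*(t + (5*(5 + 5))*t) = t + t*(t + (5*10)*t) = t + t*(t + 50*t) = t + t*(51*t) = t + 51*t²)
R(-534) + 612216 = -534*(1 + 51*(-534)) + 612216 = -534*(1 - 27234) + 612216 = -534*(-27233) + 612216 = 14542422 + 612216 = 15154638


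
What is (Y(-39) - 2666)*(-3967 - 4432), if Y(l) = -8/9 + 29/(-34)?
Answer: 6856347271/306 ≈ 2.2406e+7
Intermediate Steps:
Y(l) = -533/306 (Y(l) = -8*⅑ + 29*(-1/34) = -8/9 - 29/34 = -533/306)
(Y(-39) - 2666)*(-3967 - 4432) = (-533/306 - 2666)*(-3967 - 4432) = -816329/306*(-8399) = 6856347271/306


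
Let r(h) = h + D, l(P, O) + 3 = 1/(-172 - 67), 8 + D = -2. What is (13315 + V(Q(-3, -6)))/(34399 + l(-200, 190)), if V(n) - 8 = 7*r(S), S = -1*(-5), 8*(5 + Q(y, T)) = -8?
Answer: 3175832/8220643 ≈ 0.38632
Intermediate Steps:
D = -10 (D = -8 - 2 = -10)
l(P, O) = -718/239 (l(P, O) = -3 + 1/(-172 - 67) = -3 + 1/(-239) = -3 - 1/239 = -718/239)
Q(y, T) = -6 (Q(y, T) = -5 + (⅛)*(-8) = -5 - 1 = -6)
S = 5
r(h) = -10 + h (r(h) = h - 10 = -10 + h)
V(n) = -27 (V(n) = 8 + 7*(-10 + 5) = 8 + 7*(-5) = 8 - 35 = -27)
(13315 + V(Q(-3, -6)))/(34399 + l(-200, 190)) = (13315 - 27)/(34399 - 718/239) = 13288/(8220643/239) = 13288*(239/8220643) = 3175832/8220643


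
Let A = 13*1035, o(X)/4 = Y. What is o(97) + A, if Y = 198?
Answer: 14247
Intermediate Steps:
o(X) = 792 (o(X) = 4*198 = 792)
A = 13455
o(97) + A = 792 + 13455 = 14247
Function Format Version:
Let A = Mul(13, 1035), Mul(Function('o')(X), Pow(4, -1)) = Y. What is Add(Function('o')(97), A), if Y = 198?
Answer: 14247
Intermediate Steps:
Function('o')(X) = 792 (Function('o')(X) = Mul(4, 198) = 792)
A = 13455
Add(Function('o')(97), A) = Add(792, 13455) = 14247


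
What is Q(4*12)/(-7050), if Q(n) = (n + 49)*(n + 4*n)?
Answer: -776/235 ≈ -3.3021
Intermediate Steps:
Q(n) = 5*n*(49 + n) (Q(n) = (49 + n)*(5*n) = 5*n*(49 + n))
Q(4*12)/(-7050) = (5*(4*12)*(49 + 4*12))/(-7050) = (5*48*(49 + 48))*(-1/7050) = (5*48*97)*(-1/7050) = 23280*(-1/7050) = -776/235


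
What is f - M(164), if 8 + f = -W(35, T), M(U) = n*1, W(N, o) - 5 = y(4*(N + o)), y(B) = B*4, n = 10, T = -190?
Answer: 2457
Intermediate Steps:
y(B) = 4*B
W(N, o) = 5 + 16*N + 16*o (W(N, o) = 5 + 4*(4*(N + o)) = 5 + 4*(4*N + 4*o) = 5 + (16*N + 16*o) = 5 + 16*N + 16*o)
M(U) = 10 (M(U) = 10*1 = 10)
f = 2467 (f = -8 - (5 + 16*35 + 16*(-190)) = -8 - (5 + 560 - 3040) = -8 - 1*(-2475) = -8 + 2475 = 2467)
f - M(164) = 2467 - 1*10 = 2467 - 10 = 2457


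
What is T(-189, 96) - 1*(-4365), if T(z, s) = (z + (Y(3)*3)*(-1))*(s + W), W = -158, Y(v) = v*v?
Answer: 17757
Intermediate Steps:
Y(v) = v**2
T(z, s) = (-158 + s)*(-27 + z) (T(z, s) = (z + (3**2*3)*(-1))*(s - 158) = (z + (9*3)*(-1))*(-158 + s) = (z + 27*(-1))*(-158 + s) = (z - 27)*(-158 + s) = (-27 + z)*(-158 + s) = (-158 + s)*(-27 + z))
T(-189, 96) - 1*(-4365) = (4266 - 158*(-189) - 27*96 + 96*(-189)) - 1*(-4365) = (4266 + 29862 - 2592 - 18144) + 4365 = 13392 + 4365 = 17757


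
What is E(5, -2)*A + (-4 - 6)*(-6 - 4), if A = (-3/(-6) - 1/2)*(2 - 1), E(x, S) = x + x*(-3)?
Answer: 100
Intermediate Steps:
E(x, S) = -2*x (E(x, S) = x - 3*x = -2*x)
A = 0 (A = (-3*(-1/6) - 1*1/2)*1 = (1/2 - 1/2)*1 = 0*1 = 0)
E(5, -2)*A + (-4 - 6)*(-6 - 4) = -2*5*0 + (-4 - 6)*(-6 - 4) = -10*0 - 10*(-10) = 0 + 100 = 100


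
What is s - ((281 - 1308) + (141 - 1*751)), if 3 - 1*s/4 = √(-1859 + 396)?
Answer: 1649 - 4*I*√1463 ≈ 1649.0 - 153.0*I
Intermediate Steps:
s = 12 - 4*I*√1463 (s = 12 - 4*√(-1859 + 396) = 12 - 4*I*√1463 ≈ 12.0 - 153.0*I)
s - ((281 - 1308) + (141 - 1*751)) = (12 - 4*I*√1463) - ((281 - 1308) + (141 - 1*751)) = (12 - 4*I*√1463) - (-1027 + (141 - 751)) = (12 - 4*I*√1463) - (-1027 - 610) = (12 - 4*I*√1463) - 1*(-1637) = (12 - 4*I*√1463) + 1637 = 1649 - 4*I*√1463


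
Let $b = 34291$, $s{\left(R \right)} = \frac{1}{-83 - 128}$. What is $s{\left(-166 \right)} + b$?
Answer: $\frac{7235400}{211} \approx 34291.0$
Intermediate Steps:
$s{\left(R \right)} = - \frac{1}{211}$ ($s{\left(R \right)} = \frac{1}{-211} = - \frac{1}{211}$)
$s{\left(-166 \right)} + b = - \frac{1}{211} + 34291 = \frac{7235400}{211}$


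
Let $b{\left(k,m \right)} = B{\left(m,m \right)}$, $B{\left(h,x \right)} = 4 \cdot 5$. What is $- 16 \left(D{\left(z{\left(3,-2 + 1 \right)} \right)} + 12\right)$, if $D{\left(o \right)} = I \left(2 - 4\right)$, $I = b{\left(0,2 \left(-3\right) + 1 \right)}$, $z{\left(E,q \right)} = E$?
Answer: $448$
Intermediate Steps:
$B{\left(h,x \right)} = 20$
$b{\left(k,m \right)} = 20$
$I = 20$
$D{\left(o \right)} = -40$ ($D{\left(o \right)} = 20 \left(2 - 4\right) = 20 \left(-2\right) = -40$)
$- 16 \left(D{\left(z{\left(3,-2 + 1 \right)} \right)} + 12\right) = - 16 \left(-40 + 12\right) = \left(-16\right) \left(-28\right) = 448$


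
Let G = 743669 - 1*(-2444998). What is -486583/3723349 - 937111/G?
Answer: -5040742459600/11872520085783 ≈ -0.42457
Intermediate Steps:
G = 3188667 (G = 743669 + 2444998 = 3188667)
-486583/3723349 - 937111/G = -486583/3723349 - 937111/3188667 = -5040742459600/11872520085783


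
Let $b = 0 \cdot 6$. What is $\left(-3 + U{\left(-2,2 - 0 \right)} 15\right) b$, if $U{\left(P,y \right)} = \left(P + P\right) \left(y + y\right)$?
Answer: $0$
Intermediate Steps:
$U{\left(P,y \right)} = 4 P y$ ($U{\left(P,y \right)} = 2 P 2 y = 4 P y$)
$b = 0$
$\left(-3 + U{\left(-2,2 - 0 \right)} 15\right) b = \left(-3 + 4 \left(-2\right) \left(2 - 0\right) 15\right) 0 = \left(-3 + 4 \left(-2\right) \left(2 + 0\right) 15\right) 0 = \left(-3 + 4 \left(-2\right) 2 \cdot 15\right) 0 = \left(-3 - 240\right) 0 = \left(-243\right) 0 = 0$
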